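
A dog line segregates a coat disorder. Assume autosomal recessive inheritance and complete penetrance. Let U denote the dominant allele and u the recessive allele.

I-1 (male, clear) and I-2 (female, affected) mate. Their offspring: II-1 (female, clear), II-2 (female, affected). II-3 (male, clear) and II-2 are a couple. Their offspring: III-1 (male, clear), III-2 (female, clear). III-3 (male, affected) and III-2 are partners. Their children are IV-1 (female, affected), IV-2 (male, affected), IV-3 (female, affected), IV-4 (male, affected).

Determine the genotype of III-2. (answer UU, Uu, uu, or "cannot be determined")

Uu

From phenotype alone, III-2 is UU or Uu.
III-2 is clear so carries U and received u from II-2 (uu), so III-2 is Uu.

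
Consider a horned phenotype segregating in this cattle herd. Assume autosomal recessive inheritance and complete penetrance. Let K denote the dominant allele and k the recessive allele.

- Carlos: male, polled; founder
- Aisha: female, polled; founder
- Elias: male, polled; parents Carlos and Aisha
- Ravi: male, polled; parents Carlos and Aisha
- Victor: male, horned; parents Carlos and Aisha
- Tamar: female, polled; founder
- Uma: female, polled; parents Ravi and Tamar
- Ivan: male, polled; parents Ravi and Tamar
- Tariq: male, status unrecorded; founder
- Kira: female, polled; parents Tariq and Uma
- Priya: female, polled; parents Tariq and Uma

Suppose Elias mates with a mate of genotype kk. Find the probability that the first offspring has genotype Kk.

Carlos is polled so carries K and passed k to Victor (kk), so Carlos is Kk.
Aisha is polled so carries K and passed k to Victor (kk), so Aisha is Kk.
Elias is a polled offspring of Carlos (Kk) × Aisha (Kk), whose cross gives 1/4 KK : 1/2 Kk : 1/4 kk; conditioning on being polled, Elias is KK with probability 1/3, Kk with probability 2/3.
Summing over parental genotype combinations, P(offspring has genotype Kk) = 1/3·1 + 2/3·1/2 = 2/3.

2/3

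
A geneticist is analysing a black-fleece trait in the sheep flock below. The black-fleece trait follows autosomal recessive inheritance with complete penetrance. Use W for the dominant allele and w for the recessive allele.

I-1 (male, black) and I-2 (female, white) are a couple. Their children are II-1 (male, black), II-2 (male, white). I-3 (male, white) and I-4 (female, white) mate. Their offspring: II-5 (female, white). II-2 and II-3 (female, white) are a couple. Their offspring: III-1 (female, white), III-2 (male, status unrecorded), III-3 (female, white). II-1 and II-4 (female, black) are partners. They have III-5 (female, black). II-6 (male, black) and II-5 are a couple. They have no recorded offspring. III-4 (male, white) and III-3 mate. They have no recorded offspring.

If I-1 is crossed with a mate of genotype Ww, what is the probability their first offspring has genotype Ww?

1/2

I-1 is black, so I-1 is ww.
The cross gives 1/2 Ww : 1/2 ww, so P(offspring has genotype Ww) = 1/2.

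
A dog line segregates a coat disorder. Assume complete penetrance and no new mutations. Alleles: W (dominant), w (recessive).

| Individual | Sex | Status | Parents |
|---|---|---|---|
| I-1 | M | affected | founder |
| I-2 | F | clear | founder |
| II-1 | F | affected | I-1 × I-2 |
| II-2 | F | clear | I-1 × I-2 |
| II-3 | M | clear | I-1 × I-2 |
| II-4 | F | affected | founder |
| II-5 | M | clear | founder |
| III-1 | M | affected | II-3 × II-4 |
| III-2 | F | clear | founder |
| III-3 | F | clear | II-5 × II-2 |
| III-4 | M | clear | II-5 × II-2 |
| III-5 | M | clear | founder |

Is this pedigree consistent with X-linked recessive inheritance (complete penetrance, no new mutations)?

Yes

A consistent assignment under X-linked recessive exists: I-1 X^w Y, I-2 X^W X^w, II-1 X^w X^w, II-2 X^W X^w, II-3 X^W Y, II-4 X^w X^w, II-5 X^W Y, III-1 X^w Y, III-2 X^W X^W, III-3 X^W X^W, III-4 X^W Y, III-5 X^W Y.
In this assignment every recorded phenotype matches its genotype and every non-founder's genotype is obtainable from its parents' genotypes, so the pedigree is consistent.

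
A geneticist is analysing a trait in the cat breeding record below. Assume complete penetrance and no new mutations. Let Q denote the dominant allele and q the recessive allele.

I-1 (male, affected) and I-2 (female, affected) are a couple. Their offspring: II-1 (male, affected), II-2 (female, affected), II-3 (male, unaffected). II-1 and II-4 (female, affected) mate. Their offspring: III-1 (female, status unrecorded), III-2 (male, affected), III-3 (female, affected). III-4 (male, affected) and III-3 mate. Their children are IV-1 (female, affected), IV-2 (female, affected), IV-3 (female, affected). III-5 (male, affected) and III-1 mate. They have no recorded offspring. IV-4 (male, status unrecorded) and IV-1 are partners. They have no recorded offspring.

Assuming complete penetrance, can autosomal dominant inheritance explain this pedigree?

A consistent assignment under autosomal dominant exists: I-1 Qq, I-2 Qq, II-1 QQ, II-2 QQ, II-3 qq, II-4 QQ, III-1 QQ, III-2 QQ, III-3 QQ, III-4 QQ, III-5 QQ, IV-1 QQ, IV-2 QQ, IV-3 QQ, IV-4 QQ.
In this assignment every recorded phenotype matches its genotype and every non-founder's genotype is obtainable from its parents' genotypes, so the pedigree is consistent.

Yes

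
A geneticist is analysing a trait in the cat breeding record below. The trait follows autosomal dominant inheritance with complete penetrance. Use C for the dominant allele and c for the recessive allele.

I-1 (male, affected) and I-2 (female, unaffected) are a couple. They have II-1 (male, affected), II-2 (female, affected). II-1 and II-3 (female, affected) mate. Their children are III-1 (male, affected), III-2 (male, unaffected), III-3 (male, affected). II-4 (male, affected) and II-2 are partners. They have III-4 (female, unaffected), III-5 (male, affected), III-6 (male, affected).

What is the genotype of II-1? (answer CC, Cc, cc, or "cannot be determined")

Cc

From phenotype alone, II-1 is CC or Cc.
II-1 is affected so carries C and received c from I-2 (cc), so II-1 is Cc.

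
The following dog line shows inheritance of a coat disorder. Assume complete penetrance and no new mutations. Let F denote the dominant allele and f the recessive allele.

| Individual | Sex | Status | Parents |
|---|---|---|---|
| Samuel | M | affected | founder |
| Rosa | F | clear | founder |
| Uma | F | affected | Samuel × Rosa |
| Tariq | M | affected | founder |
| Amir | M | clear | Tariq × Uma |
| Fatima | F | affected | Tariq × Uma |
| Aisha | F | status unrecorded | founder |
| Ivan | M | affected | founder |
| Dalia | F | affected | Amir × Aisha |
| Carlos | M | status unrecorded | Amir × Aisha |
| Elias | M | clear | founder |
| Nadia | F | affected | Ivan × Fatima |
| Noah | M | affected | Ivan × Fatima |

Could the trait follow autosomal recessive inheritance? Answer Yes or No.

Under autosomal recessive, Amir (clear, male) cannot arise from Tariq (affected) × Uma (affected).

No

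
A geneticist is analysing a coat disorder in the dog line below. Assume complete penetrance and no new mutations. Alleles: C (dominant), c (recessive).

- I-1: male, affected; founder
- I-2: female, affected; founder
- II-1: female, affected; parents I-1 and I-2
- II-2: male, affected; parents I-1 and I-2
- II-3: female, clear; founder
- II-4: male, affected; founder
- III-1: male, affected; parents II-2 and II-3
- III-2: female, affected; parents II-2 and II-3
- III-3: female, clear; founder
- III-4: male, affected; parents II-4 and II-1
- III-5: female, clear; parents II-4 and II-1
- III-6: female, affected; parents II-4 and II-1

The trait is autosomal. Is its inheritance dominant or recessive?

dominant

II-4 and II-1 are both affected yet have a clear child III-5. Under a recessive model two affected parents are homozygous and every child would be affected, so the trait cannot be recessive.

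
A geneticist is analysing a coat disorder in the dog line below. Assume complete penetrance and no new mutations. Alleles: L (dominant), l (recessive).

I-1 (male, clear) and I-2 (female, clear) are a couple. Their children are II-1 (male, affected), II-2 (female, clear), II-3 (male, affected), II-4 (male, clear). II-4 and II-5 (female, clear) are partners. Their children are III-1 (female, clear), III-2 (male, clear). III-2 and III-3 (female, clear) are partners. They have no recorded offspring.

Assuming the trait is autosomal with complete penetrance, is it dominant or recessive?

I-1 and I-2 are both clear yet have an affected child II-1. Under dominance, an affected child requires at least one affected parent, so the trait cannot be dominant.

recessive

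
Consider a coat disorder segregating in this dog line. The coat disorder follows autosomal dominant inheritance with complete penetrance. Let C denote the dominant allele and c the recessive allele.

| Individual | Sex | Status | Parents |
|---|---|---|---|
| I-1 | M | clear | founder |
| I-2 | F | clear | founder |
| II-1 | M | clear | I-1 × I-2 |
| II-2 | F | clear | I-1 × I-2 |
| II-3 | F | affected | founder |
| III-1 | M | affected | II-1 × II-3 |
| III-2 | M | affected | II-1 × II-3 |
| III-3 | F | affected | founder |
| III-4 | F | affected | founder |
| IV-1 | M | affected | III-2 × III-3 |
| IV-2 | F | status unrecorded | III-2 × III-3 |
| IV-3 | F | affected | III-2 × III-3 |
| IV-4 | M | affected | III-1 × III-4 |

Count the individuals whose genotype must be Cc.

2

Obligate heterozygotes: III-1 is affected so carries C and received c from II-1 (cc), so III-1 is Cc; III-2 is affected so carries C and received c from II-1 (cc), so III-2 is Cc.
Every other individual is either homozygous by phenotype or has at least one consistent homozygous assignment, so the count is 2.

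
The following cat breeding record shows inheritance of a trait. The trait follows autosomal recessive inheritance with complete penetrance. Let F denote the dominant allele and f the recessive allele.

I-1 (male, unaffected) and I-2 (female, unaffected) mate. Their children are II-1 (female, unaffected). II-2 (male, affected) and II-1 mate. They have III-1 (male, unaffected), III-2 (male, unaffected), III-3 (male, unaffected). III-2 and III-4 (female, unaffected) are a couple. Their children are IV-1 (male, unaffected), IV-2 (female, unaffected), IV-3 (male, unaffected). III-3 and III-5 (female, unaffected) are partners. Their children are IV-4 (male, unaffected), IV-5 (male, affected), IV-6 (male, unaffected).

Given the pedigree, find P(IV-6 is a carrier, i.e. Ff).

2/3

III-3 is unaffected so carries F and received f from II-2 (ff), so III-3 is Ff.
III-5 is unaffected so carries F and passed f to IV-5 (ff), so III-5 is Ff.
Their cross gives offspring ratios 1/4 FF : 1/2 Ff : 1/4 ff. Conditioning on IV-6 being unaffected, P(Ff) = 1/2 / 3/4 = 2/3.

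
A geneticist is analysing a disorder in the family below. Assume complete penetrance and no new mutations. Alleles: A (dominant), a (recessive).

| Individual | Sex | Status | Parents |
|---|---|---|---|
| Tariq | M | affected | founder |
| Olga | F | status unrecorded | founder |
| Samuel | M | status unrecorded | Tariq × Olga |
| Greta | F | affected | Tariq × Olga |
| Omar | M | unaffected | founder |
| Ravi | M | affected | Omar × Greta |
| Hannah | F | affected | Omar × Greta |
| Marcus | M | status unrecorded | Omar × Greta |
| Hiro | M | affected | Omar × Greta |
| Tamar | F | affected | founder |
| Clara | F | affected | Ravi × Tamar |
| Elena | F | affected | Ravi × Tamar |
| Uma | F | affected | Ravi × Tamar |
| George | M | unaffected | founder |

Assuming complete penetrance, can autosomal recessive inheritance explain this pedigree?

A consistent assignment under autosomal recessive exists: Tariq aa, Olga Aa, Samuel Aa, Greta aa, Omar Aa, Ravi aa, Hannah aa, Marcus Aa, Hiro aa, Tamar aa, Clara aa, Elena aa, Uma aa, George AA.
In this assignment every recorded phenotype matches its genotype and every non-founder's genotype is obtainable from its parents' genotypes, so the pedigree is consistent.

Yes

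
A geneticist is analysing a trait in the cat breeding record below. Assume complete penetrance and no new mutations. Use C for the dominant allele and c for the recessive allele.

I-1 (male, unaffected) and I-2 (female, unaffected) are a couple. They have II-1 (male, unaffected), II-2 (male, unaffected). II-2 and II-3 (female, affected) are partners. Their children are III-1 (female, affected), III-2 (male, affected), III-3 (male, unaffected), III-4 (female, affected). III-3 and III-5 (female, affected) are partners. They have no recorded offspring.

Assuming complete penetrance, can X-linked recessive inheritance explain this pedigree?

No

Under X-linked recessive, III-1 (affected, female) cannot arise from II-2 (unaffected) × II-3 (affected).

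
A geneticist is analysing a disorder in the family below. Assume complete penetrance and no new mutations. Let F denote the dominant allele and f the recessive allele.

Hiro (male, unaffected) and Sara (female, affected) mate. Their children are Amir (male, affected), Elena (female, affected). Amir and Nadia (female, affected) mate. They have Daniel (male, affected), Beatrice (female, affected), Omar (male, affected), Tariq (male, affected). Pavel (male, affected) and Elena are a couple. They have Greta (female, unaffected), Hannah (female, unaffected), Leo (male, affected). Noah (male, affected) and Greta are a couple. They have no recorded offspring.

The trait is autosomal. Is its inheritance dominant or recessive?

Pavel and Elena are both affected yet have an unaffected child Greta. Under a recessive model two affected parents are homozygous and every child would be affected, so the trait cannot be recessive.

dominant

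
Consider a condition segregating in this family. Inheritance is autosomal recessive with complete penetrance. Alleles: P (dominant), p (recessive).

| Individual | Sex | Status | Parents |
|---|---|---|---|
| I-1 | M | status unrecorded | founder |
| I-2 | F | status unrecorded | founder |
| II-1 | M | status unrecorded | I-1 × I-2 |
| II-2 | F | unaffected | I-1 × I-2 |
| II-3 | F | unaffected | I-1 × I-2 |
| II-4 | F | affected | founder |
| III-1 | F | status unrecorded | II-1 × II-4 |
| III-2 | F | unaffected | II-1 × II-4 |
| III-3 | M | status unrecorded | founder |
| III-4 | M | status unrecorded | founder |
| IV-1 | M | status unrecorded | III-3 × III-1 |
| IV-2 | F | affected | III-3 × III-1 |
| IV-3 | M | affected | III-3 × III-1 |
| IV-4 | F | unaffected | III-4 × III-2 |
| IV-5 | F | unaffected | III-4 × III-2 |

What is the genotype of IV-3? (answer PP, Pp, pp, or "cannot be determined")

pp

IV-3 is affected, so IV-3 is pp.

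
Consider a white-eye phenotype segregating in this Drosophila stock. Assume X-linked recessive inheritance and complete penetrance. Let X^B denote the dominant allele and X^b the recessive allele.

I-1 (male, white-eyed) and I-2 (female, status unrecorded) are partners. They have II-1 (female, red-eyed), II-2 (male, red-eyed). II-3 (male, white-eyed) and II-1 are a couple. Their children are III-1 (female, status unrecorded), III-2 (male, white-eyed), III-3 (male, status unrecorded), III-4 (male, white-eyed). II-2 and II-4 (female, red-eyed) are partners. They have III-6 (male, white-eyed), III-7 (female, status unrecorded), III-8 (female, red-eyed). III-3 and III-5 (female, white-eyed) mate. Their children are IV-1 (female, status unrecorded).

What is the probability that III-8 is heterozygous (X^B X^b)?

II-2 is red-eyed, so II-2 is X^B Y.
II-4 is red-eyed so carries B and passed b to III-6 (X^b Y), so II-4 is X^B X^b.
Their cross gives offspring ratios 1/2 X^B X^B : 1/2 X^B X^b. Conditioning on III-8 being red-eyed, P(X^B X^b) = 1/2 / 1 = 1/2.

1/2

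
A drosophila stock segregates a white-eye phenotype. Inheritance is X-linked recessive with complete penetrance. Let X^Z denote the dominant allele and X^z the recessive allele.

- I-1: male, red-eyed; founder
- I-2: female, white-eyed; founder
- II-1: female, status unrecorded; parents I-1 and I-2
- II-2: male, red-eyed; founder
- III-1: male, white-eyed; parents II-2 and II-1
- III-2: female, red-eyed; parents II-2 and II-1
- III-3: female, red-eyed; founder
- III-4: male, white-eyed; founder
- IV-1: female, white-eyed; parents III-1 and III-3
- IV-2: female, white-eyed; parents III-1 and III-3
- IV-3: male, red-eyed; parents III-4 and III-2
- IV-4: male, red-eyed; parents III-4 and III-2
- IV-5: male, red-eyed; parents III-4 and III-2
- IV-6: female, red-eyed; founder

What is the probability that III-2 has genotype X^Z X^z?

II-2 is red-eyed, so II-2 is X^Z Y.
II-1 received Z from I-1 (X^Z Y) and received z from I-2 (X^z X^z), so II-1 is X^Z X^z.
Their cross gives offspring ratios 1/2 X^Z X^Z : 1/2 X^Z X^z. Conditioning on III-2 being red-eyed, P(X^Z X^z) = 1/2 / 1 = 1/2 before taking III-2's own offspring into account.
III-4 is white-eyed, so III-4 is X^z Y.
Now use III-2's offspring. Probability of each recorded status — red-eyed son IV-3: 1/2 if III-2 is X^Z X^z, 1 if X^Z X^Z; red-eyed son IV-4: 1/2 if III-2 is X^Z X^z, 1 if X^Z X^Z; red-eyed son IV-5: 1/2 if III-2 is X^Z X^z, 1 if X^Z X^Z.
Bayes: P(X^Z X^z) = 1/2·1/8 / (1/2·1/8 + 1/2·1) = 1/9.

1/9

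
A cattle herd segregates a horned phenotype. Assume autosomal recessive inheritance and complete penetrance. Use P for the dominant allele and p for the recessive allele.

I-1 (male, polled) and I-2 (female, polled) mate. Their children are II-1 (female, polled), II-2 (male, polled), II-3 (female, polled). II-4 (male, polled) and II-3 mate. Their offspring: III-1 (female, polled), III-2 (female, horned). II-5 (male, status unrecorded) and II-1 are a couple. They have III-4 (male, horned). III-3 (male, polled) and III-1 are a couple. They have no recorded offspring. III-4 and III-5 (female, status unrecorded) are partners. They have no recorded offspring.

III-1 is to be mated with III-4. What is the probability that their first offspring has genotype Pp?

2/3

II-4 is polled so carries P and passed p to III-2 (pp), so II-4 is Pp.
II-3 is polled so carries P and passed p to III-2 (pp), so II-3 is Pp.
III-1 is a polled offspring of II-4 (Pp) × II-3 (Pp), whose cross gives 1/4 PP : 1/2 Pp : 1/4 pp; conditioning on being polled, III-1 is PP with probability 1/3, Pp with probability 2/3.
III-4 is horned, so III-4 is pp.
Summing over parental genotype combinations, P(offspring has genotype Pp) = 1/3·1 + 2/3·1/2 = 2/3.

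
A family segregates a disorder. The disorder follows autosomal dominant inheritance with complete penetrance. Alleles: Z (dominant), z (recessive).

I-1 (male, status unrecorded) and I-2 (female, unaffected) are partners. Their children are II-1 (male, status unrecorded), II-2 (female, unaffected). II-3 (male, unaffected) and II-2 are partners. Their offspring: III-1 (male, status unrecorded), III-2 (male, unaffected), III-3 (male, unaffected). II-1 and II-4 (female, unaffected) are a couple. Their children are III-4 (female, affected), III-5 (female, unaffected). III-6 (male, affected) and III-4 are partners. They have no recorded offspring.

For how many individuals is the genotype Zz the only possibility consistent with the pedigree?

Obligate heterozygotes: I-1 passed Z to II-1 (Zz, whose z came from I-2) and passed z to II-2 (zz), so I-1 is Zz; II-1 passed Z to III-4 (Zz, whose z came from II-4) and received z from I-2 (zz), so II-1 is Zz; III-4 is affected so carries Z and received z from II-4 (zz), so III-4 is Zz.
Every other individual is either homozygous by phenotype or has at least one consistent homozygous assignment, so the count is 3.

3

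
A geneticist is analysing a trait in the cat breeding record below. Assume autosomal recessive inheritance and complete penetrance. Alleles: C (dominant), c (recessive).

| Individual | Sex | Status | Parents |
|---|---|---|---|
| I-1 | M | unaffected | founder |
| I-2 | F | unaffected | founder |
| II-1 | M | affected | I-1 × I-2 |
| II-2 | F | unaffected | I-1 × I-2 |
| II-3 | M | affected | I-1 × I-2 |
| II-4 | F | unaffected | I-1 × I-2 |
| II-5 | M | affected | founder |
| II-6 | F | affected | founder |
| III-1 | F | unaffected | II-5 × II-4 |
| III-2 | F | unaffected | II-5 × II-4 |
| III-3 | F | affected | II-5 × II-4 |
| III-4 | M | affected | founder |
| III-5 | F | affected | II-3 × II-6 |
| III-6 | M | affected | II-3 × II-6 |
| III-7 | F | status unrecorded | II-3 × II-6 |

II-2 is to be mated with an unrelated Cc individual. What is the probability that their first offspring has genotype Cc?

1/2

I-1 is unaffected so carries C and passed c to II-1 (cc), so I-1 is Cc.
I-2 is unaffected so carries C and passed c to II-1 (cc), so I-2 is Cc.
II-2 is an unaffected offspring of I-1 (Cc) × I-2 (Cc), whose cross gives 1/4 CC : 1/2 Cc : 1/4 cc; conditioning on being unaffected, II-2 is CC with probability 1/3, Cc with probability 2/3.
Summing over parental genotype combinations, P(offspring has genotype Cc) = 1/3·1/2 + 2/3·1/2 = 1/2.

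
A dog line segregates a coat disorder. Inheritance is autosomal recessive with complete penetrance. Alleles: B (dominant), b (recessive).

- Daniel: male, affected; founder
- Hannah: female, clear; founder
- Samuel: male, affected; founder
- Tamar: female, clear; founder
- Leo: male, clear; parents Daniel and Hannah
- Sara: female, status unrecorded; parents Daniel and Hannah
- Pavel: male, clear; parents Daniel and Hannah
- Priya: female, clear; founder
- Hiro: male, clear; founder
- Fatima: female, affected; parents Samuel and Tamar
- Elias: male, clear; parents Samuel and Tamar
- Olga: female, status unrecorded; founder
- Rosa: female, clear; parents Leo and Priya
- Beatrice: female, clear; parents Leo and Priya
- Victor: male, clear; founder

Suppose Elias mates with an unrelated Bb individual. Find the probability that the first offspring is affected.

1/4

Elias is clear so carries B and received b from Samuel (bb), so Elias is Bb.
The cross gives 1/4 BB : 1/2 Bb : 1/4 bb, so P(offspring is affected) = 1/4.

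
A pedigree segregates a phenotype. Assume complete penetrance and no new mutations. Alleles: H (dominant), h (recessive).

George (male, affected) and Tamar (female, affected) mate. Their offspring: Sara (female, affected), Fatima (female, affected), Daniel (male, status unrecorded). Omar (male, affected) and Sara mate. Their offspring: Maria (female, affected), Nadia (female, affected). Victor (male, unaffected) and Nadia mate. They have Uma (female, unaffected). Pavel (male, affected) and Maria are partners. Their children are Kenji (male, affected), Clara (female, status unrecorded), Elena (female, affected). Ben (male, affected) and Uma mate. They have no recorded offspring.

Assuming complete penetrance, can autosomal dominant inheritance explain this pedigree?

Yes

A consistent assignment under autosomal dominant exists: George HH, Tamar HH, Sara HH, Fatima HH, Daniel HH, Omar Hh, Maria HH, Nadia Hh, Victor hh, Pavel HH, Uma hh, Ben HH, Kenji HH, Clara HH, Elena HH.
In this assignment every recorded phenotype matches its genotype and every non-founder's genotype is obtainable from its parents' genotypes, so the pedigree is consistent.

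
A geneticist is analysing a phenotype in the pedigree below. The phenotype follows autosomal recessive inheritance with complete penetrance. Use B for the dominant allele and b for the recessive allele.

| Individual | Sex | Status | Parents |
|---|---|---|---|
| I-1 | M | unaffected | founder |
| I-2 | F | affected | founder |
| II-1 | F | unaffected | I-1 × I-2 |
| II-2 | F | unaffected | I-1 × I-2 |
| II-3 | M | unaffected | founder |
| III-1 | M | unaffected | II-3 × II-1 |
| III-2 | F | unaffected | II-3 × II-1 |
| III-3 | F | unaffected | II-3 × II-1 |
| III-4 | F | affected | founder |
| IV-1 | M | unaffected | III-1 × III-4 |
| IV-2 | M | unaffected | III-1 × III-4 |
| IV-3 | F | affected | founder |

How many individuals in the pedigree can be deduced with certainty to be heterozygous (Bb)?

Obligate heterozygotes: II-1 is unaffected so carries B and received b from I-2 (bb), so II-1 is Bb; II-2 is unaffected so carries B and received b from I-2 (bb), so II-2 is Bb; IV-1 is unaffected so carries B and received b from III-4 (bb), so IV-1 is Bb; IV-2 is unaffected so carries B and received b from III-4 (bb), so IV-2 is Bb.
Every other individual is either homozygous by phenotype or has at least one consistent homozygous assignment, so the count is 4.

4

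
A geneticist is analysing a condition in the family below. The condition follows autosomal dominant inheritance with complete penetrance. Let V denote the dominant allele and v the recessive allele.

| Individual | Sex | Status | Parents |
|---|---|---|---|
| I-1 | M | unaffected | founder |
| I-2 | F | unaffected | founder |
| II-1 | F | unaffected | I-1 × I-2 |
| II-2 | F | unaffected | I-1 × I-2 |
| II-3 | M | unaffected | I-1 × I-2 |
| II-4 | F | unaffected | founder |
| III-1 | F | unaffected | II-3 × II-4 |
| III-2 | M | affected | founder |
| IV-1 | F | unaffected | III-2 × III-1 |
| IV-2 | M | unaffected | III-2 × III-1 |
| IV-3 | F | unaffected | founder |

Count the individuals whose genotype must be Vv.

Obligate heterozygotes: III-2 is affected so carries V and passed v to IV-1 (vv), so III-2 is Vv.
Every other individual is either homozygous by phenotype or has at least one consistent homozygous assignment, so the count is 1.

1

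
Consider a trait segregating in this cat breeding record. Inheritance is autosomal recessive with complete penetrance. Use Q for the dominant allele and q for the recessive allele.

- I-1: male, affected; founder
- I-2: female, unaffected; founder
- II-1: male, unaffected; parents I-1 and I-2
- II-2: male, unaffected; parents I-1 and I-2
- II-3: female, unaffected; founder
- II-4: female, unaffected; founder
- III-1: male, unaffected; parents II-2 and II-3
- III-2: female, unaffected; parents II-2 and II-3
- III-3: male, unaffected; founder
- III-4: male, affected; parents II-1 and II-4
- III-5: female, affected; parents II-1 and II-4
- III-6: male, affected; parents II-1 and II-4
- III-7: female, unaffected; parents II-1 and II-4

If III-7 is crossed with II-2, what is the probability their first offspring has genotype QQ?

II-1 is unaffected so carries Q and received q from I-1 (qq), so II-1 is Qq.
II-4 is unaffected so carries Q and passed q to III-4 (qq), so II-4 is Qq.
III-7 is an unaffected offspring of II-1 (Qq) × II-4 (Qq), whose cross gives 1/4 QQ : 1/2 Qq : 1/4 qq; conditioning on being unaffected, III-7 is QQ with probability 1/3, Qq with probability 2/3.
II-2 is unaffected so carries Q and received q from I-1 (qq), so II-2 is Qq.
Summing over parental genotype combinations, P(offspring has genotype QQ) = 1/3·1/2 + 2/3·1/4 = 1/3.

1/3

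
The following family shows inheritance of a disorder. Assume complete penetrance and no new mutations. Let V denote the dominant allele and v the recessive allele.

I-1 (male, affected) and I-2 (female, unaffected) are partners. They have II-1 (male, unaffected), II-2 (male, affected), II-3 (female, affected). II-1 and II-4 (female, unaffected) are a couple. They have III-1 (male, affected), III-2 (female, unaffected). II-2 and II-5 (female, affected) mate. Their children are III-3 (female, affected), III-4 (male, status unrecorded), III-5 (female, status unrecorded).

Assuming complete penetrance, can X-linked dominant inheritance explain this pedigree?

Under X-linked dominant, II-2 (affected, male) cannot arise from I-1 (affected) × I-2 (unaffected).

No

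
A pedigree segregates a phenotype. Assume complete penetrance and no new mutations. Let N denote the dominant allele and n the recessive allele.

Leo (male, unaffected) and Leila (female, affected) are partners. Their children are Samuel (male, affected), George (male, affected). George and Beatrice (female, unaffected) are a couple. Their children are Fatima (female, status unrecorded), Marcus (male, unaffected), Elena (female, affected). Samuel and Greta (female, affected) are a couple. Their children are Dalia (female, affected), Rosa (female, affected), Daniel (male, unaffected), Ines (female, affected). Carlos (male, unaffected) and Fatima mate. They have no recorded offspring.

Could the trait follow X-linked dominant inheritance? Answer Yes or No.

A consistent assignment under X-linked dominant exists: Leo X^n Y, Leila X^N X^N, Samuel X^N Y, George X^N Y, Beatrice X^n X^n, Greta X^N X^n, Fatima X^N X^n, Marcus X^n Y, Elena X^N X^n, Carlos X^n Y, Dalia X^N X^N, Rosa X^N X^N, Daniel X^n Y, Ines X^N X^N.
In this assignment every recorded phenotype matches its genotype and every non-founder's genotype is obtainable from its parents' genotypes, so the pedigree is consistent.

Yes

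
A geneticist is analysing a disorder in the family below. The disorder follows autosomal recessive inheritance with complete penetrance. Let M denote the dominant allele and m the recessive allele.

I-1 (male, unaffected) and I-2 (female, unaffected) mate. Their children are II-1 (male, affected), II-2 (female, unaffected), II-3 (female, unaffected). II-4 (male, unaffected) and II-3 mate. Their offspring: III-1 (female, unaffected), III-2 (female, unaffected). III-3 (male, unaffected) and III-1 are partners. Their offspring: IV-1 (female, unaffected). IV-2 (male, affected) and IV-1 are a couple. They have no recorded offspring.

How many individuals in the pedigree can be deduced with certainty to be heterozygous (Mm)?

2

Obligate heterozygotes: I-1 is unaffected so carries M and passed m to II-1 (mm), so I-1 is Mm; I-2 is unaffected so carries M and passed m to II-1 (mm), so I-2 is Mm.
Every other individual is either homozygous by phenotype or has at least one consistent homozygous assignment, so the count is 2.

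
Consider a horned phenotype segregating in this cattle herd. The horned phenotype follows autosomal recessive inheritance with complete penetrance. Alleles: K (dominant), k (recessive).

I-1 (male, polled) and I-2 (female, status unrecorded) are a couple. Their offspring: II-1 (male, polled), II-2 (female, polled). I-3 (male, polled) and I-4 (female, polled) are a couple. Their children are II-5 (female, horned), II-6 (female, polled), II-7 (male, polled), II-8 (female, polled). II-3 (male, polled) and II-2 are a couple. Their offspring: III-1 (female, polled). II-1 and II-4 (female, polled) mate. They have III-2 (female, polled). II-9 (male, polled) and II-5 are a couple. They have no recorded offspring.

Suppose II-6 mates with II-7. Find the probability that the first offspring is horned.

I-3 is polled so carries K and passed k to II-5 (kk), so I-3 is Kk.
I-4 is polled so carries K and passed k to II-5 (kk), so I-4 is Kk.
II-6 is a polled offspring of I-3 (Kk) × I-4 (Kk), whose cross gives 1/4 KK : 1/2 Kk : 1/4 kk; conditioning on being polled, II-6 is KK with probability 1/3, Kk with probability 2/3.
II-7 is a polled offspring of I-3 (Kk) × I-4 (Kk), whose cross gives 1/4 KK : 1/2 Kk : 1/4 kk; conditioning on being polled, II-7 is KK with probability 1/3, Kk with probability 2/3.
Summing over parental genotype combinations, P(offspring is horned) = 4/9·1/4 = 1/9.

1/9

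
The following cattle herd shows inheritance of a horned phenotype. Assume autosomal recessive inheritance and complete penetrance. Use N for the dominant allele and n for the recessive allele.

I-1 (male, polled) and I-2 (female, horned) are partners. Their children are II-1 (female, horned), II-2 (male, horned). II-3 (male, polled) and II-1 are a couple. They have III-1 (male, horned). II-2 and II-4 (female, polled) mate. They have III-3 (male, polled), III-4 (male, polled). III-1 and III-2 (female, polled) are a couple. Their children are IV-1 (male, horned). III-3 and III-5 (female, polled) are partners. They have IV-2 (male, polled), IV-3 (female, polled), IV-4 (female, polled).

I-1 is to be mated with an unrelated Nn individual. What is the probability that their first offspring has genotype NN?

1/4

I-1 is polled so carries N and passed n to II-1 (nn), so I-1 is Nn.
The cross gives 1/4 NN : 1/2 Nn : 1/4 nn, so P(offspring has genotype NN) = 1/4.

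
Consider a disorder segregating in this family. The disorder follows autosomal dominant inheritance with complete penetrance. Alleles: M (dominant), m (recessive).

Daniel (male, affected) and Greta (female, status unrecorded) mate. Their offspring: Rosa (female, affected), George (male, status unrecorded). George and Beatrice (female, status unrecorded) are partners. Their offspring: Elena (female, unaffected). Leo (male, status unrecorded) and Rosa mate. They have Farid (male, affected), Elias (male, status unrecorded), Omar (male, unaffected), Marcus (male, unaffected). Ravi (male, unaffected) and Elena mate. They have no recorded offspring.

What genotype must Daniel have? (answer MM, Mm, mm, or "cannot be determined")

cannot be determined

Daniel's phenotype allows MM or Mm, and no parent or child forces a single allele at both positions; consistent genotype assignments exist with Daniel as MM or Mm.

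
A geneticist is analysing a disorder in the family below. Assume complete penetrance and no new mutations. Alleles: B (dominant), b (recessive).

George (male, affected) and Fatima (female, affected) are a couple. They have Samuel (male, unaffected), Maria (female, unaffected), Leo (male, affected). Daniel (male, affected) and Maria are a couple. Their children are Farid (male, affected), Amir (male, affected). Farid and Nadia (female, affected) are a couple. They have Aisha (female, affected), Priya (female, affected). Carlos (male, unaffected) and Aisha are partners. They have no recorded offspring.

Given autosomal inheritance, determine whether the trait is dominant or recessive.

George and Fatima are both affected yet have an unaffected child Samuel. Under a recessive model two affected parents are homozygous and every child would be affected, so the trait cannot be recessive.

dominant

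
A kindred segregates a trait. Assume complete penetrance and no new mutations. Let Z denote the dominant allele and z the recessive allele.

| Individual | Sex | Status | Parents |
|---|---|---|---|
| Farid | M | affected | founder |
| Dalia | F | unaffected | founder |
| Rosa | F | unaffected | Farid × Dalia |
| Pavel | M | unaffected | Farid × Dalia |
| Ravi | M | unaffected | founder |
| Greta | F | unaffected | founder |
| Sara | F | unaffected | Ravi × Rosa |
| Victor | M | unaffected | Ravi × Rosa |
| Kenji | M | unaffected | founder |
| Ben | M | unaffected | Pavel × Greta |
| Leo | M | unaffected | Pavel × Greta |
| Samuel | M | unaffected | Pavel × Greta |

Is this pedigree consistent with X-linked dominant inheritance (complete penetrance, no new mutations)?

Under X-linked dominant, Rosa (unaffected, female) cannot arise from Farid (affected) × Dalia (unaffected).

No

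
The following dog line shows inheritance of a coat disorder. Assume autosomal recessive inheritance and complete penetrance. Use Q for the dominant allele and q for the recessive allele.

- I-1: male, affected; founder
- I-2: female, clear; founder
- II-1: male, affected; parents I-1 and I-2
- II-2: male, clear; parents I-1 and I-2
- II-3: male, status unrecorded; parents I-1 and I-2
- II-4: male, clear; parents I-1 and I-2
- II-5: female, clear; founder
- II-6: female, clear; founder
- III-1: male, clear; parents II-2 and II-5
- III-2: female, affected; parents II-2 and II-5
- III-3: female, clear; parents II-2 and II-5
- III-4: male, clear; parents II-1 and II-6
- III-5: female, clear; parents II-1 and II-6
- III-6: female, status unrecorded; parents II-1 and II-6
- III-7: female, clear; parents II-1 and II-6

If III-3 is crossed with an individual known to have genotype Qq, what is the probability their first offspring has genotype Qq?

1/2

II-2 is clear so carries Q and received q from I-1 (qq), so II-2 is Qq.
II-5 is clear so carries Q and passed q to III-2 (qq), so II-5 is Qq.
III-3 is a clear offspring of II-2 (Qq) × II-5 (Qq), whose cross gives 1/4 QQ : 1/2 Qq : 1/4 qq; conditioning on being clear, III-3 is QQ with probability 1/3, Qq with probability 2/3.
Summing over parental genotype combinations, P(offspring has genotype Qq) = 1/3·1/2 + 2/3·1/2 = 1/2.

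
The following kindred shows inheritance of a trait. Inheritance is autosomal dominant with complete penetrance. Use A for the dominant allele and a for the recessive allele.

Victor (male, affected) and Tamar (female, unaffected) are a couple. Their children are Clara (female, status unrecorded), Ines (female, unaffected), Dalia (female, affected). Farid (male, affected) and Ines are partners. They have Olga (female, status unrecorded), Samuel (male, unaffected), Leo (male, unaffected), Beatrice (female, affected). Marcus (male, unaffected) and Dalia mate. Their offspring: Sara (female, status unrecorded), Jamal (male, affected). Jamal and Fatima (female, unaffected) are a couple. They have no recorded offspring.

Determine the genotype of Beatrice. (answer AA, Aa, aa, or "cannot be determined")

From phenotype alone, Beatrice is AA or Aa.
Beatrice is affected so carries A and received a from Ines (aa), so Beatrice is Aa.

Aa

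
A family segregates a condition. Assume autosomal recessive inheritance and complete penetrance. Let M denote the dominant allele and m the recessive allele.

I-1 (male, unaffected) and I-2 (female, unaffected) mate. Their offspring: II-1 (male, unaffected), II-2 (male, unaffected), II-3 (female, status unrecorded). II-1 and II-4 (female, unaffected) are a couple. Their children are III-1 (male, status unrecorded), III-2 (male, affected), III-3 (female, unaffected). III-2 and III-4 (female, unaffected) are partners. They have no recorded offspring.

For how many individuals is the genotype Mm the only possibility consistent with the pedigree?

2

Obligate heterozygotes: II-1 is unaffected so carries M and passed m to III-2 (mm), so II-1 is Mm; II-4 is unaffected so carries M and passed m to III-2 (mm), so II-4 is Mm.
Every other individual is either homozygous by phenotype or has at least one consistent homozygous assignment, so the count is 2.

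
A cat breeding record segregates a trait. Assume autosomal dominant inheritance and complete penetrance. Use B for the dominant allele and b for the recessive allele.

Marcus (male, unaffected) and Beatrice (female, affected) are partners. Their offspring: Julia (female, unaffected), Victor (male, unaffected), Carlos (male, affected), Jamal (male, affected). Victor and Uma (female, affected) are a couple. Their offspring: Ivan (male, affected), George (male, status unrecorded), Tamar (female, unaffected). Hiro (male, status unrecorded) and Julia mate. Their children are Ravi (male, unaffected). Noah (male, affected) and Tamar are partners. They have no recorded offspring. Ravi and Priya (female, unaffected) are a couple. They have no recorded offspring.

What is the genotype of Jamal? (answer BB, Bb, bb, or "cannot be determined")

Bb

From phenotype alone, Jamal is BB or Bb.
Jamal is affected so carries B and received b from Marcus (bb), so Jamal is Bb.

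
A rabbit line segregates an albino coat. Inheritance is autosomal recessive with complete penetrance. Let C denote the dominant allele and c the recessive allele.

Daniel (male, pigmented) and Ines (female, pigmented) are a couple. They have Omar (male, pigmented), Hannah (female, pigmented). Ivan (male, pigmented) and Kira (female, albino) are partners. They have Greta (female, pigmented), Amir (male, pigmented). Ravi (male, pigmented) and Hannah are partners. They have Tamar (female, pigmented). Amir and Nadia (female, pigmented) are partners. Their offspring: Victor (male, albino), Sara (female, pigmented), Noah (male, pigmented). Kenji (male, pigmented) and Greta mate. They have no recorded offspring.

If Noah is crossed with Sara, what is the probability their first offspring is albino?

Amir is pigmented so carries C and received c from Kira (cc), so Amir is Cc.
Nadia is pigmented so carries C and passed c to Victor (cc), so Nadia is Cc.
Noah is a pigmented offspring of Amir (Cc) × Nadia (Cc), whose cross gives 1/4 CC : 1/2 Cc : 1/4 cc; conditioning on being pigmented, Noah is CC with probability 1/3, Cc with probability 2/3.
Sara is a pigmented offspring of Amir (Cc) × Nadia (Cc), whose cross gives 1/4 CC : 1/2 Cc : 1/4 cc; conditioning on being pigmented, Sara is CC with probability 1/3, Cc with probability 2/3.
Summing over parental genotype combinations, P(offspring is albino) = 4/9·1/4 = 1/9.

1/9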